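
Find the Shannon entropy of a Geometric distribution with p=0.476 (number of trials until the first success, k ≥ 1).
1.4538 nats

We have X ~ Geometric(p=0.476) (number of trials until the first success, k ≥ 1).

The Shannon entropy measures the uncertainty or information content of the distribution.

For a Geometric distribution with p=0.476 (number of trials until the first success, k ≥ 1):
H(X) = 1.4538 nats

(In bits, this would be 2.0973 bits.)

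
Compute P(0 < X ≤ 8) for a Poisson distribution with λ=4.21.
0.956860

We have X ~ Poisson(λ=4.21).

To find P(0 < X ≤ 8), we use:
P(0 < X ≤ 8) = P(X ≤ 8) - P(X ≤ 0)
                 = F(8) - F(0)
                 = 0.971706 - 0.014846
                 = 0.956860

So there's approximately a 95.7% chance that X falls in this range.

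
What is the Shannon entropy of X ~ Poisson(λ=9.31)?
2.5250 nats

We have X ~ Poisson(λ=9.31).

The Shannon entropy measures the uncertainty or information content of the distribution.

For a Poisson distribution with λ=9.31:
H(X) = 2.5250 nats

(In bits, this would be 3.6427 bits.)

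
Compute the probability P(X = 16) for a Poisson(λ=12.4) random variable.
0.061500

We have X ~ Poisson(λ=12.4).

For a Poisson distribution, the PMF gives us the probability of each outcome.

Using the PMF formula:
P(X = 16) = 0.061500

Rounded to 4 decimal places: 0.0615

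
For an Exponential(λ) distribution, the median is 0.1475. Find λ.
λ = 4.6993

For X ~ Exponential(λ), the CDF is F(x) = 1 - e^(-λx).
The median m satisfies F(m) = 0.5:
1 - e^(-λm) = 0.5
e^(-λm) = 0.5
λm = ln(2)
m = ln(2) / λ

Given m = 0.1475:
λ = ln(2) / 0.1475 = 0.693147 / 0.1475 = 4.6993

Verification: ln(2) / 4.6993 = 0.1475 ✓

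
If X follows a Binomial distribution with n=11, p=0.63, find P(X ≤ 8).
0.835993

We have X ~ Binomial(n=11, p=0.63).

The CDF gives us P(X ≤ k).

Using the CDF:
P(X ≤ 8) = 0.835993

This means there's approximately a 83.6% chance that X is at most 8.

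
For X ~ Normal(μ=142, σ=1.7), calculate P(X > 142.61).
0.359864

We have X ~ Normal(μ=142, σ=1.7).

P(X > 142.61) = 1 - P(X ≤ 142.61)
                = 1 - F(142.61)
                = 1 - 0.640136
                = 0.359864

So there's approximately a 36.0% chance that X exceeds 142.61.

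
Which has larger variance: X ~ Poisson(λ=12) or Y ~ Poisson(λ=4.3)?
X has larger variance (12.0000 > 4.3000)

Compute the variance for each distribution:

X ~ Poisson(λ=12):
Var(X) = 12.0000

Y ~ Poisson(λ=4.3):
Var(Y) = 4.3000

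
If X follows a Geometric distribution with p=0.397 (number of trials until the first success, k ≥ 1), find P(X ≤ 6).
0.951927

We have X ~ Geometric(p=0.397) (number of trials until the first success, k ≥ 1).

The CDF gives us P(X ≤ k).

Using the CDF:
P(X ≤ 6) = 0.951927

This means there's approximately a 95.2% chance that X is at most 6.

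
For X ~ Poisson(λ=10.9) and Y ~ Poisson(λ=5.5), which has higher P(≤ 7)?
Y has higher probability (P(Y ≤ 7) = 0.8095 > P(X ≤ 7) = 0.1498)

Compute P(≤ 7) for each distribution:

X ~ Poisson(λ=10.9):
P(X ≤ 7) = 0.1498

Y ~ Poisson(λ=5.5):
P(Y ≤ 7) = 0.8095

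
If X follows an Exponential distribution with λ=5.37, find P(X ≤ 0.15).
0.553136

We have X ~ Exponential(λ=5.37).

The CDF gives us P(X ≤ k).

Using the CDF:
P(X ≤ 0.15) = 0.553136

This means there's approximately a 55.3% chance that X is at most 0.15.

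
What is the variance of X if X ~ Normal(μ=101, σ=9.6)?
92.1600

We have X ~ Normal(μ=101, σ=9.6).

For a Normal distribution with μ=101, σ=9.6:
Var(X) = 92.1600

The variance measures the spread of the distribution around the mean.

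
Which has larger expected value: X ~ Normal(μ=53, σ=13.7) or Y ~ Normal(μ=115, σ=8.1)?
Y has larger mean (115.0000 > 53.0000)

Compute the expected value for each distribution:

X ~ Normal(μ=53, σ=13.7):
E[X] = 53.0000

Y ~ Normal(μ=115, σ=8.1):
E[Y] = 115.0000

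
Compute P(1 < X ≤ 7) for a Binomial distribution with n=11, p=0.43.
0.934668

We have X ~ Binomial(n=11, p=0.43).

To find P(1 < X ≤ 7), we use:
P(1 < X ≤ 7) = P(X ≤ 7) - P(X ≤ 1)
                 = F(7) - F(1)
                 = 0.953855 - 0.019188
                 = 0.934668

So there's approximately a 93.5% chance that X falls in this range.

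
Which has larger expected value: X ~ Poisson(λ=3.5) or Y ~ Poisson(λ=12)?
Y has larger mean (12.0000 > 3.5000)

Compute the expected value for each distribution:

X ~ Poisson(λ=3.5):
E[X] = 3.5000

Y ~ Poisson(λ=12):
E[Y] = 12.0000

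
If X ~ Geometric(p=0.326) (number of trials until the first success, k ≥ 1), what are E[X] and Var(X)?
E[X] = 3.0675, Var(X) = 6.3420

We have X ~ Geometric(p=0.326) (number of trials until the first success, k ≥ 1).

For a Geometric distribution with p=0.326 (number of trials until the first success, k ≥ 1):

Expected value:
E[X] = 3.0675

Variance:
Var(X) = 6.3420

Standard deviation:
σ = √Var(X) = 2.5183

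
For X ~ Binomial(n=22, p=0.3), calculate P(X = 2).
0.016589

We have X ~ Binomial(n=22, p=0.3).

For a Binomial distribution, the PMF gives us the probability of each outcome.

Using the PMF formula:
P(X = 2) = 0.016589

Rounded to 4 decimal places: 0.0166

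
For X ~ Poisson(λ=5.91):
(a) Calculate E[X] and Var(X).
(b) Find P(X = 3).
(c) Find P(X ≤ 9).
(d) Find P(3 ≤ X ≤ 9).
(a) E[X] = 5.9100, Var(X) = 5.9100
(b) P(X = 3) = 0.093311
(c) P(X ≤ 9) = 0.922132
(d) P(3 ≤ X ≤ 9) = 0.856025

We have X ~ Poisson(λ=5.91).

(a) Moments:
E[X] = 5.9100
Var(X) = 5.9100
σ = √Var(X) = 2.4310

(b) Point probability using PMF:
P(X = 3) = 0.093311

(c) Cumulative probability using CDF:
P(X ≤ 9) = F(9) = 0.922132

(d) Range probability:
P(3 ≤ X ≤ 9) = P(X ≤ 9) - P(X ≤ 2)
                   = F(9) - F(2)
                   = 0.922132 - 0.066107
                   = 0.856025

This means approximately 85.6% of outcomes fall in the interval [3, 9].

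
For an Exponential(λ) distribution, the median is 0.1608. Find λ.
λ = 4.3106

For X ~ Exponential(λ), the CDF is F(x) = 1 - e^(-λx).
The median m satisfies F(m) = 0.5:
1 - e^(-λm) = 0.5
e^(-λm) = 0.5
λm = ln(2)
m = ln(2) / λ

Given m = 0.1608:
λ = ln(2) / 0.1608 = 0.693147 / 0.1608 = 4.3106

Verification: ln(2) / 4.3106 = 0.1608 ✓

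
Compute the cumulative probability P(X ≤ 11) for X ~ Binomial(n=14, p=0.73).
0.772670

We have X ~ Binomial(n=14, p=0.73).

The CDF gives us P(X ≤ k).

Using the CDF:
P(X ≤ 11) = 0.772670

This means there's approximately a 77.3% chance that X is at most 11.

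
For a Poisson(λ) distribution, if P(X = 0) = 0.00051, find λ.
λ = 7.5811

For a Poisson(λ) distribution, the PMF at 0 is:
P(X = 0) = λ^0 e^(-λ) / 0! = e^(-λ)

Given P(X = 0) = 0.00051:
e^(-λ) = 0.00051
-λ = ln(0.00051)
λ = -ln(0.00051) = 7.5811

Verification: e^(-7.5811) = 0.00051 ✓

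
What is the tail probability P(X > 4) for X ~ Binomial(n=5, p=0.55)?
0.050328

We have X ~ Binomial(n=5, p=0.55).

P(X > 4) = 1 - P(X ≤ 4)
                = 1 - F(4)
                = 1 - 0.949672
                = 0.050328

So there's approximately a 5.0% chance that X exceeds 4.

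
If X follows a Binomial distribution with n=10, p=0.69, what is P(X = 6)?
0.209296

We have X ~ Binomial(n=10, p=0.69).

For a Binomial distribution, the PMF gives us the probability of each outcome.

Using the PMF formula:
P(X = 6) = 0.209296

Rounded to 4 decimal places: 0.2093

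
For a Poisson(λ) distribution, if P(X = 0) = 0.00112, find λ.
λ = 6.7944

For a Poisson(λ) distribution, the PMF at 0 is:
P(X = 0) = λ^0 e^(-λ) / 0! = e^(-λ)

Given P(X = 0) = 0.00112:
e^(-λ) = 0.00112
-λ = ln(0.00112)
λ = -ln(0.00112) = 6.7944

Verification: e^(-6.7944) = 0.00112 ✓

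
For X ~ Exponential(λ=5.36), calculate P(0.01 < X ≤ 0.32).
0.767883

We have X ~ Exponential(λ=5.36).

To find P(0.01 < X ≤ 0.32), we use:
P(0.01 < X ≤ 0.32) = P(X ≤ 0.32) - P(X ≤ 0.01)
                 = F(0.32) - F(0.01)
                 = 0.820072 - 0.052189
                 = 0.767883

So there's approximately a 76.8% chance that X falls in this range.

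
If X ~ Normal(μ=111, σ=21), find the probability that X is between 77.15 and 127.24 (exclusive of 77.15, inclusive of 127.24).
0.726846

We have X ~ Normal(μ=111, σ=21).

To find P(77.15 < X ≤ 127.24), we use:
P(77.15 < X ≤ 127.24) = P(X ≤ 127.24) - P(X ≤ 77.15)
                 = F(127.24) - F(77.15)
                 = 0.780337 - 0.053491
                 = 0.726846

So there's approximately a 72.7% chance that X falls in this range.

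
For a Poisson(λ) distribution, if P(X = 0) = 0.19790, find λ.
λ = 1.6200

For a Poisson(λ) distribution, the PMF at 0 is:
P(X = 0) = λ^0 e^(-λ) / 0! = e^(-λ)

Given P(X = 0) = 0.19790:
e^(-λ) = 0.19790
-λ = ln(0.19790)
λ = -ln(0.19790) = 1.6200

Verification: e^(-1.6200) = 0.19790 ✓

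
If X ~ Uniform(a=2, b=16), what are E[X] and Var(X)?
E[X] = 9.0000, Var(X) = 16.3333

We have X ~ Uniform(a=2, b=16).

For a Uniform distribution with a=2, b=16:

Expected value:
E[X] = 9.0000

Variance:
Var(X) = 16.3333

Standard deviation:
σ = √Var(X) = 4.0415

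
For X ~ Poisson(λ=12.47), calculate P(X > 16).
0.128802

We have X ~ Poisson(λ=12.47).

P(X > 16) = 1 - P(X ≤ 16)
                = 1 - F(16)
                = 1 - 0.871198
                = 0.128802

So there's approximately a 12.9% chance that X exceeds 16.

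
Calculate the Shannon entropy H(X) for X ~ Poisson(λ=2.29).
1.7816 nats

We have X ~ Poisson(λ=2.29).

The Shannon entropy measures the uncertainty or information content of the distribution.

For a Poisson distribution with λ=2.29:
H(X) = 1.7816 nats

(In bits, this would be 2.5703 bits.)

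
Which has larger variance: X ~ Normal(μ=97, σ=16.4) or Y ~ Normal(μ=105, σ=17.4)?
Y has larger variance (302.7600 > 268.9600)

Compute the variance for each distribution:

X ~ Normal(μ=97, σ=16.4):
Var(X) = 268.9600

Y ~ Normal(μ=105, σ=17.4):
Var(Y) = 302.7600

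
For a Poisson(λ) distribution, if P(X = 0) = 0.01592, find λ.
λ = 4.1402

For a Poisson(λ) distribution, the PMF at 0 is:
P(X = 0) = λ^0 e^(-λ) / 0! = e^(-λ)

Given P(X = 0) = 0.01592:
e^(-λ) = 0.01592
-λ = ln(0.01592)
λ = -ln(0.01592) = 4.1402

Verification: e^(-4.1402) = 0.01592 ✓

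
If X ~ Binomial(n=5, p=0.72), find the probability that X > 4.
0.193492

We have X ~ Binomial(n=5, p=0.72).

P(X > 4) = 1 - P(X ≤ 4)
                = 1 - F(4)
                = 1 - 0.806508
                = 0.193492

So there's approximately a 19.3% chance that X exceeds 4.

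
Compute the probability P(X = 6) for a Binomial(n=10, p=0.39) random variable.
0.102312

We have X ~ Binomial(n=10, p=0.39).

For a Binomial distribution, the PMF gives us the probability of each outcome.

Using the PMF formula:
P(X = 6) = 0.102312

Rounded to 4 decimal places: 0.1023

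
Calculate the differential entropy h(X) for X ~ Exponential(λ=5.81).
-0.7596 nats

We have X ~ Exponential(λ=5.81).

The differential entropy measures the uncertainty or information content of the distribution.

For an Exponential distribution with λ=5.81:
h(X) = -0.7596 nats

(In bits, this would be -1.0958 bits.)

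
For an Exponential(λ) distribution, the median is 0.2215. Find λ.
λ = 3.1293

For X ~ Exponential(λ), the CDF is F(x) = 1 - e^(-λx).
The median m satisfies F(m) = 0.5:
1 - e^(-λm) = 0.5
e^(-λm) = 0.5
λm = ln(2)
m = ln(2) / λ

Given m = 0.2215:
λ = ln(2) / 0.2215 = 0.693147 / 0.2215 = 3.1293

Verification: ln(2) / 3.1293 = 0.2215 ✓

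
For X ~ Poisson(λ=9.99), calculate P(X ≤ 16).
0.973175

We have X ~ Poisson(λ=9.99).

The CDF gives us P(X ≤ k).

Using the CDF:
P(X ≤ 16) = 0.973175

This means there's approximately a 97.3% chance that X is at most 16.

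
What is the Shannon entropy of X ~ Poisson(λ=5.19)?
2.2239 nats

We have X ~ Poisson(λ=5.19).

The Shannon entropy measures the uncertainty or information content of the distribution.

For a Poisson distribution with λ=5.19:
H(X) = 2.2239 nats

(In bits, this would be 3.2084 bits.)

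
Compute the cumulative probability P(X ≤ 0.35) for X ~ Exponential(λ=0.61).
0.192248

We have X ~ Exponential(λ=0.61).

The CDF gives us P(X ≤ k).

Using the CDF:
P(X ≤ 0.35) = 0.192248

This means there's approximately a 19.2% chance that X is at most 0.35.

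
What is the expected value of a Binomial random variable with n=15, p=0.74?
11.1000

We have X ~ Binomial(n=15, p=0.74).

For a Binomial distribution with n=15, p=0.74:
E[X] = 11.1000

This is the expected (average) value of X.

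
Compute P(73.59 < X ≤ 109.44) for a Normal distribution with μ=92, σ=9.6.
0.937792

We have X ~ Normal(μ=92, σ=9.6).

To find P(73.59 < X ≤ 109.44), we use:
P(73.59 < X ≤ 109.44) = P(X ≤ 109.44) - P(X ≤ 73.59)
                 = F(109.44) - F(73.59)
                 = 0.965366 - 0.027574
                 = 0.937792

So there's approximately a 93.8% chance that X falls in this range.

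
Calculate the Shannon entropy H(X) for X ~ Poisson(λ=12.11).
2.6588 nats

We have X ~ Poisson(λ=12.11).

The Shannon entropy measures the uncertainty or information content of the distribution.

For a Poisson distribution with λ=12.11:
H(X) = 2.6588 nats

(In bits, this would be 3.8358 bits.)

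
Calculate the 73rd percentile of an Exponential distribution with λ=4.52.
0.2897

We have X ~ Exponential(λ=4.52).

We want to find x such that P(X ≤ x) = 0.73.

This is the 73rd percentile, which means 73% of values fall below this point.

Using the inverse CDF (quantile function):
x = F⁻¹(0.73) = 0.2897

Verification: P(X ≤ 0.2897) = 0.73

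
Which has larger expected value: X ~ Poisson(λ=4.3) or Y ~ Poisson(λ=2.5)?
X has larger mean (4.3000 > 2.5000)

Compute the expected value for each distribution:

X ~ Poisson(λ=4.3):
E[X] = 4.3000

Y ~ Poisson(λ=2.5):
E[Y] = 2.5000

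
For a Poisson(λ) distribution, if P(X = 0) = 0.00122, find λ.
λ = 6.7089

For a Poisson(λ) distribution, the PMF at 0 is:
P(X = 0) = λ^0 e^(-λ) / 0! = e^(-λ)

Given P(X = 0) = 0.00122:
e^(-λ) = 0.00122
-λ = ln(0.00122)
λ = -ln(0.00122) = 6.7089

Verification: e^(-6.7089) = 0.00122 ✓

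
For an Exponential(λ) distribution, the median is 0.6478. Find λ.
λ = 1.0700

For X ~ Exponential(λ), the CDF is F(x) = 1 - e^(-λx).
The median m satisfies F(m) = 0.5:
1 - e^(-λm) = 0.5
e^(-λm) = 0.5
λm = ln(2)
m = ln(2) / λ

Given m = 0.6478:
λ = ln(2) / 0.6478 = 0.693147 / 0.6478 = 1.0700

Verification: ln(2) / 1.0700 = 0.6478 ✓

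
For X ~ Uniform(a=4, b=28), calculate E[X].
16.0000

We have X ~ Uniform(a=4, b=28).

For a Uniform distribution with a=4, b=28:
E[X] = 16.0000

This is the expected (average) value of X.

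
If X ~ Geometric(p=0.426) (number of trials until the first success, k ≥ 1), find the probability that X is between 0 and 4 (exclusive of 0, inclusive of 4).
0.891446

We have X ~ Geometric(p=0.426) (number of trials until the first success, k ≥ 1).

To find P(0 < X ≤ 4), we use:
P(0 < X ≤ 4) = P(X ≤ 4) - P(X ≤ 0)
                 = F(4) - F(0)
                 = 0.891446 - 0.000000
                 = 0.891446

So there's approximately a 89.1% chance that X falls in this range.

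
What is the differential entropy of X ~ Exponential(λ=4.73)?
-0.5539 nats

We have X ~ Exponential(λ=4.73).

The differential entropy measures the uncertainty or information content of the distribution.

For an Exponential distribution with λ=4.73:
h(X) = -0.5539 nats

(In bits, this would be -0.7991 bits.)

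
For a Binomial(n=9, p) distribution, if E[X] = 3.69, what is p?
p = 0.41

For a Binomial(n, p) distribution:
E[X] = n × p

Given n = 9 and E[X] = 3.69:
3.69 = 9 × p
p = 3.69 / 9 = 0.41

Verification: Binomial(9, 0.41) has E[X] = 3.69 ✓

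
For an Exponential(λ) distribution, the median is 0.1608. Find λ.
λ = 4.3106

For X ~ Exponential(λ), the CDF is F(x) = 1 - e^(-λx).
The median m satisfies F(m) = 0.5:
1 - e^(-λm) = 0.5
e^(-λm) = 0.5
λm = ln(2)
m = ln(2) / λ

Given m = 0.1608:
λ = ln(2) / 0.1608 = 0.693147 / 0.1608 = 4.3106

Verification: ln(2) / 4.3106 = 0.1608 ✓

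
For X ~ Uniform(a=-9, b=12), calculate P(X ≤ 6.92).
0.758095

We have X ~ Uniform(a=-9, b=12).

The CDF gives us P(X ≤ k).

Using the CDF:
P(X ≤ 6.92) = 0.758095

This means there's approximately a 75.8% chance that X is at most 6.92.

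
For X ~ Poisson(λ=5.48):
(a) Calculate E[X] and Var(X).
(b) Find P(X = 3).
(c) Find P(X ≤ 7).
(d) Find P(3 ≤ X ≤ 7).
(a) E[X] = 5.4800, Var(X) = 5.4800
(b) P(X = 3) = 0.114355
(c) P(X ≤ 7) = 0.811948
(d) P(3 ≤ X ≤ 7) = 0.722327

We have X ~ Poisson(λ=5.48).

(a) Moments:
E[X] = 5.4800
Var(X) = 5.4800
σ = √Var(X) = 2.3409

(b) Point probability using PMF:
P(X = 3) = 0.114355

(c) Cumulative probability using CDF:
P(X ≤ 7) = F(7) = 0.811948

(d) Range probability:
P(3 ≤ X ≤ 7) = P(X ≤ 7) - P(X ≤ 2)
                   = F(7) - F(2)
                   = 0.811948 - 0.089621
                   = 0.722327

This means approximately 72.2% of outcomes fall in the interval [3, 7].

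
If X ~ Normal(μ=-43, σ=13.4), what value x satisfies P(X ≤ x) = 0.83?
-30.2142

We have X ~ Normal(μ=-43, σ=13.4).

We want to find x such that P(X ≤ x) = 0.83.

This is the 83rd percentile, which means 83% of values fall below this point.

Using the inverse CDF (quantile function):
x = F⁻¹(0.83) = -30.2142

Verification: P(X ≤ -30.2142) = 0.83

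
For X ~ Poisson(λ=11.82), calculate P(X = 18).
0.023303

We have X ~ Poisson(λ=11.82).

For a Poisson distribution, the PMF gives us the probability of each outcome.

Using the PMF formula:
P(X = 18) = 0.023303

Rounded to 4 decimal places: 0.0233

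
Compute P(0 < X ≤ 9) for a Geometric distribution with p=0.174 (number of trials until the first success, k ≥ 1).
0.821013

We have X ~ Geometric(p=0.174) (number of trials until the first success, k ≥ 1).

To find P(0 < X ≤ 9), we use:
P(0 < X ≤ 9) = P(X ≤ 9) - P(X ≤ 0)
                 = F(9) - F(0)
                 = 0.821013 - 0.000000
                 = 0.821013

So there's approximately a 82.1% chance that X falls in this range.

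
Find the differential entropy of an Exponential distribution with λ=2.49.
0.0877 nats

We have X ~ Exponential(λ=2.49).

The differential entropy measures the uncertainty or information content of the distribution.

For an Exponential distribution with λ=2.49:
h(X) = 0.0877 nats

(In bits, this would be 0.1265 bits.)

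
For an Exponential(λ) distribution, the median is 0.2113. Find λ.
λ = 3.2804

For X ~ Exponential(λ), the CDF is F(x) = 1 - e^(-λx).
The median m satisfies F(m) = 0.5:
1 - e^(-λm) = 0.5
e^(-λm) = 0.5
λm = ln(2)
m = ln(2) / λ

Given m = 0.2113:
λ = ln(2) / 0.2113 = 0.693147 / 0.2113 = 3.2804

Verification: ln(2) / 3.2804 = 0.2113 ✓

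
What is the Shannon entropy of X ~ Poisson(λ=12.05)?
2.6562 nats

We have X ~ Poisson(λ=12.05).

The Shannon entropy measures the uncertainty or information content of the distribution.

For a Poisson distribution with λ=12.05:
H(X) = 2.6562 nats

(In bits, this would be 3.8321 bits.)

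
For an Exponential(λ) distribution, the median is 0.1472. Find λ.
λ = 4.7089

For X ~ Exponential(λ), the CDF is F(x) = 1 - e^(-λx).
The median m satisfies F(m) = 0.5:
1 - e^(-λm) = 0.5
e^(-λm) = 0.5
λm = ln(2)
m = ln(2) / λ

Given m = 0.1472:
λ = ln(2) / 0.1472 = 0.693147 / 0.1472 = 4.7089

Verification: ln(2) / 4.7089 = 0.1472 ✓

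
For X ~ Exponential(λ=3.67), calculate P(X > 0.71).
0.073851

We have X ~ Exponential(λ=3.67).

P(X > 0.71) = 1 - P(X ≤ 0.71)
                = 1 - F(0.71)
                = 1 - 0.926149
                = 0.073851

So there's approximately a 7.4% chance that X exceeds 0.71.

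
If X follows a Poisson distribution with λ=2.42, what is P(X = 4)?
0.127074

We have X ~ Poisson(λ=2.42).

For a Poisson distribution, the PMF gives us the probability of each outcome.

Using the PMF formula:
P(X = 4) = 0.127074

Rounded to 4 decimal places: 0.1271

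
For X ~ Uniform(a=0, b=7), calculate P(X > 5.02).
0.282857

We have X ~ Uniform(a=0, b=7).

P(X > 5.02) = 1 - P(X ≤ 5.02)
                = 1 - F(5.02)
                = 1 - 0.717143
                = 0.282857

So there's approximately a 28.3% chance that X exceeds 5.02.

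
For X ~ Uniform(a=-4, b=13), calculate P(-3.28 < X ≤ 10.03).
0.782941

We have X ~ Uniform(a=-4, b=13).

To find P(-3.28 < X ≤ 10.03), we use:
P(-3.28 < X ≤ 10.03) = P(X ≤ 10.03) - P(X ≤ -3.28)
                 = F(10.03) - F(-3.28)
                 = 0.825294 - 0.042353
                 = 0.782941

So there's approximately a 78.3% chance that X falls in this range.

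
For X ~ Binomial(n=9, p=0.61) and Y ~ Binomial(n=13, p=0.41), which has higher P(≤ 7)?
X has higher probability (P(X ≤ 7) = 0.9210 > P(Y ≤ 7) = 0.8886)

Compute P(≤ 7) for each distribution:

X ~ Binomial(n=9, p=0.61):
P(X ≤ 7) = 0.9210

Y ~ Binomial(n=13, p=0.41):
P(Y ≤ 7) = 0.8886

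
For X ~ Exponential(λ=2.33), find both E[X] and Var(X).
E[X] = 0.4292, Var(X) = 0.1842

We have X ~ Exponential(λ=2.33).

For an Exponential distribution with λ=2.33:

Expected value:
E[X] = 0.4292

Variance:
Var(X) = 0.1842

Standard deviation:
σ = √Var(X) = 0.4292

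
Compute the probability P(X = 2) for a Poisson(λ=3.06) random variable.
0.219519

We have X ~ Poisson(λ=3.06).

For a Poisson distribution, the PMF gives us the probability of each outcome.

Using the PMF formula:
P(X = 2) = 0.219519

Rounded to 4 decimal places: 0.2195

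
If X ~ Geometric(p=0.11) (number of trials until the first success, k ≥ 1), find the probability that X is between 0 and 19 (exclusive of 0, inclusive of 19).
0.890753

We have X ~ Geometric(p=0.11) (number of trials until the first success, k ≥ 1).

To find P(0 < X ≤ 19), we use:
P(0 < X ≤ 19) = P(X ≤ 19) - P(X ≤ 0)
                 = F(19) - F(0)
                 = 0.890753 - 0.000000
                 = 0.890753

So there's approximately a 89.1% chance that X falls in this range.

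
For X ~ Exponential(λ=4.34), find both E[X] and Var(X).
E[X] = 0.2304, Var(X) = 0.0531

We have X ~ Exponential(λ=4.34).

For an Exponential distribution with λ=4.34:

Expected value:
E[X] = 0.2304

Variance:
Var(X) = 0.0531

Standard deviation:
σ = √Var(X) = 0.2304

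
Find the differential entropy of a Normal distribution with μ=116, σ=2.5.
2.3352 nats

We have X ~ Normal(μ=116, σ=2.5).

The differential entropy measures the uncertainty or information content of the distribution.

For a Normal distribution with μ=116, σ=2.5:
h(X) = 2.3352 nats

(In bits, this would be 3.3690 bits.)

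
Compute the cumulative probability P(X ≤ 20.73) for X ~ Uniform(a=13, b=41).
0.276071

We have X ~ Uniform(a=13, b=41).

The CDF gives us P(X ≤ k).

Using the CDF:
P(X ≤ 20.73) = 0.276071

This means there's approximately a 27.6% chance that X is at most 20.73.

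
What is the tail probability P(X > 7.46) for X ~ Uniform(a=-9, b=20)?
0.432414

We have X ~ Uniform(a=-9, b=20).

P(X > 7.46) = 1 - P(X ≤ 7.46)
                = 1 - F(7.46)
                = 1 - 0.567586
                = 0.432414

So there's approximately a 43.2% chance that X exceeds 7.46.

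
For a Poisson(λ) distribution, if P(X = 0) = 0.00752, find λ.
λ = 4.8902

For a Poisson(λ) distribution, the PMF at 0 is:
P(X = 0) = λ^0 e^(-λ) / 0! = e^(-λ)

Given P(X = 0) = 0.00752:
e^(-λ) = 0.00752
-λ = ln(0.00752)
λ = -ln(0.00752) = 4.8902

Verification: e^(-4.8902) = 0.00752 ✓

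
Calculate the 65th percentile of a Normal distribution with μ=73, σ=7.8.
76.0055

We have X ~ Normal(μ=73, σ=7.8).

We want to find x such that P(X ≤ x) = 0.65.

This is the 65th percentile, which means 65% of values fall below this point.

Using the inverse CDF (quantile function):
x = F⁻¹(0.65) = 76.0055

Verification: P(X ≤ 76.0055) = 0.65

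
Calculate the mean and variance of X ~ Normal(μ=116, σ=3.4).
E[X] = 116.0000, Var(X) = 11.5600

We have X ~ Normal(μ=116, σ=3.4).

For a Normal distribution with μ=116, σ=3.4:

Expected value:
E[X] = 116.0000

Variance:
Var(X) = 11.5600

Standard deviation:
σ = √Var(X) = 3.4000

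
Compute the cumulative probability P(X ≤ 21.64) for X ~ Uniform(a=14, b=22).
0.955000

We have X ~ Uniform(a=14, b=22).

The CDF gives us P(X ≤ k).

Using the CDF:
P(X ≤ 21.64) = 0.955000

This means there's approximately a 95.5% chance that X is at most 21.64.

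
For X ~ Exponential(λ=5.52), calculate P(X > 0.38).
0.122751

We have X ~ Exponential(λ=5.52).

P(X > 0.38) = 1 - P(X ≤ 0.38)
                = 1 - F(0.38)
                = 1 - 0.877249
                = 0.122751

So there's approximately a 12.3% chance that X exceeds 0.38.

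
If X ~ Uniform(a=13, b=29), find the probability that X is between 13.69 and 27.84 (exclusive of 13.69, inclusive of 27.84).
0.884375

We have X ~ Uniform(a=13, b=29).

To find P(13.69 < X ≤ 27.84), we use:
P(13.69 < X ≤ 27.84) = P(X ≤ 27.84) - P(X ≤ 13.69)
                 = F(27.84) - F(13.69)
                 = 0.927500 - 0.043125
                 = 0.884375

So there's approximately a 88.4% chance that X falls in this range.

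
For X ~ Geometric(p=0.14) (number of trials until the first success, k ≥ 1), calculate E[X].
7.1429

We have X ~ Geometric(p=0.14) (number of trials until the first success, k ≥ 1).

For a Geometric distribution with p=0.14 (number of trials until the first success, k ≥ 1):
E[X] = 7.1429

This is the expected (average) value of X.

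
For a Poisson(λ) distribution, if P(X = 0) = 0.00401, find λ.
λ = 5.5190

For a Poisson(λ) distribution, the PMF at 0 is:
P(X = 0) = λ^0 e^(-λ) / 0! = e^(-λ)

Given P(X = 0) = 0.00401:
e^(-λ) = 0.00401
-λ = ln(0.00401)
λ = -ln(0.00401) = 5.5190

Verification: e^(-5.5190) = 0.00401 ✓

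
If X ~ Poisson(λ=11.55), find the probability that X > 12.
0.372716

We have X ~ Poisson(λ=11.55).

P(X > 12) = 1 - P(X ≤ 12)
                = 1 - F(12)
                = 1 - 0.627284
                = 0.372716

So there's approximately a 37.3% chance that X exceeds 12.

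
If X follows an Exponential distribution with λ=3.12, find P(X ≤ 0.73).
0.897470

We have X ~ Exponential(λ=3.12).

The CDF gives us P(X ≤ k).

Using the CDF:
P(X ≤ 0.73) = 0.897470

This means there's approximately a 89.7% chance that X is at most 0.73.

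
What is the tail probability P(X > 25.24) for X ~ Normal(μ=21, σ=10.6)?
0.344578

We have X ~ Normal(μ=21, σ=10.6).

P(X > 25.24) = 1 - P(X ≤ 25.24)
                = 1 - F(25.24)
                = 1 - 0.655422
                = 0.344578

So there's approximately a 34.5% chance that X exceeds 25.24.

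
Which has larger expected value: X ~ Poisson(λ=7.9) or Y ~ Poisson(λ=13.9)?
Y has larger mean (13.9000 > 7.9000)

Compute the expected value for each distribution:

X ~ Poisson(λ=7.9):
E[X] = 7.9000

Y ~ Poisson(λ=13.9):
E[Y] = 13.9000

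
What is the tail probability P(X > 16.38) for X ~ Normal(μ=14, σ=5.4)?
0.329700

We have X ~ Normal(μ=14, σ=5.4).

P(X > 16.38) = 1 - P(X ≤ 16.38)
                = 1 - F(16.38)
                = 1 - 0.670300
                = 0.329700

So there's approximately a 33.0% chance that X exceeds 16.38.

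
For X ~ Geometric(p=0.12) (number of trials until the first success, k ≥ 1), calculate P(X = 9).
0.043156

We have X ~ Geometric(p=0.12) (number of trials until the first success, k ≥ 1).

For a Geometric distribution, the PMF gives us the probability of each outcome.

Using the PMF formula:
P(X = 9) = 0.043156

Rounded to 4 decimal places: 0.0432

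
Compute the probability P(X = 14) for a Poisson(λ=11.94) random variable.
0.089573

We have X ~ Poisson(λ=11.94).

For a Poisson distribution, the PMF gives us the probability of each outcome.

Using the PMF formula:
P(X = 14) = 0.089573

Rounded to 4 decimal places: 0.0896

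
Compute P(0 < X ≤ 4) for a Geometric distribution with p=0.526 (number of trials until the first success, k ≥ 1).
0.949521

We have X ~ Geometric(p=0.526) (number of trials until the first success, k ≥ 1).

To find P(0 < X ≤ 4), we use:
P(0 < X ≤ 4) = P(X ≤ 4) - P(X ≤ 0)
                 = F(4) - F(0)
                 = 0.949521 - 0.000000
                 = 0.949521

So there's approximately a 95.0% chance that X falls in this range.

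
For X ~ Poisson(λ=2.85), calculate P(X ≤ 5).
0.930443

We have X ~ Poisson(λ=2.85).

The CDF gives us P(X ≤ k).

Using the CDF:
P(X ≤ 5) = 0.930443

This means there's approximately a 93.0% chance that X is at most 5.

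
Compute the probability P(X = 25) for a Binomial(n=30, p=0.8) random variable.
0.172279

We have X ~ Binomial(n=30, p=0.8).

For a Binomial distribution, the PMF gives us the probability of each outcome.

Using the PMF formula:
P(X = 25) = 0.172279

Rounded to 4 decimal places: 0.1723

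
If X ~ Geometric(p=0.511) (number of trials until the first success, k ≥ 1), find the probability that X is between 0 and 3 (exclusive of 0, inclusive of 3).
0.883070

We have X ~ Geometric(p=0.511) (number of trials until the first success, k ≥ 1).

To find P(0 < X ≤ 3), we use:
P(0 < X ≤ 3) = P(X ≤ 3) - P(X ≤ 0)
                 = F(3) - F(0)
                 = 0.883070 - 0.000000
                 = 0.883070

So there's approximately a 88.3% chance that X falls in this range.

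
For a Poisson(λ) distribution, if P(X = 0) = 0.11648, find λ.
λ = 2.1500

For a Poisson(λ) distribution, the PMF at 0 is:
P(X = 0) = λ^0 e^(-λ) / 0! = e^(-λ)

Given P(X = 0) = 0.11648:
e^(-λ) = 0.11648
-λ = ln(0.11648)
λ = -ln(0.11648) = 2.1500

Verification: e^(-2.1500) = 0.11648 ✓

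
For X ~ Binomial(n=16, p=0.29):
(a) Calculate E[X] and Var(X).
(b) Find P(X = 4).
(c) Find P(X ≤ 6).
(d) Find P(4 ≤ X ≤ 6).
(a) E[X] = 4.6400, Var(X) = 3.2944
(b) P(X = 4) = 0.211234
(c) P(X ≤ 6) = 0.847391
(d) P(4 ≤ X ≤ 6) = 0.573361

We have X ~ Binomial(n=16, p=0.29).

(a) Moments:
E[X] = 4.6400
Var(X) = 3.2944
σ = √Var(X) = 1.8150

(b) Point probability using PMF:
P(X = 4) = 0.211234

(c) Cumulative probability using CDF:
P(X ≤ 6) = F(6) = 0.847391

(d) Range probability:
P(4 ≤ X ≤ 6) = P(X ≤ 6) - P(X ≤ 3)
                   = F(6) - F(3)
                   = 0.847391 - 0.274030
                   = 0.573361

This means approximately 57.3% of outcomes fall in the interval [4, 6].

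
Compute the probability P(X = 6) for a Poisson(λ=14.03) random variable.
0.008548

We have X ~ Poisson(λ=14.03).

For a Poisson distribution, the PMF gives us the probability of each outcome.

Using the PMF formula:
P(X = 6) = 0.008548

Rounded to 4 decimal places: 0.0085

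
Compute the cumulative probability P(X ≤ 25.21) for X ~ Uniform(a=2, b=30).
0.828929

We have X ~ Uniform(a=2, b=30).

The CDF gives us P(X ≤ k).

Using the CDF:
P(X ≤ 25.21) = 0.828929

This means there's approximately a 82.9% chance that X is at most 25.21.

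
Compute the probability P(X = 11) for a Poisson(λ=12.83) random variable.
0.104073

We have X ~ Poisson(λ=12.83).

For a Poisson distribution, the PMF gives us the probability of each outcome.

Using the PMF formula:
P(X = 11) = 0.104073

Rounded to 4 decimal places: 0.1041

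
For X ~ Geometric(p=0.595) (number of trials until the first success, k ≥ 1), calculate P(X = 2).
0.240975

We have X ~ Geometric(p=0.595) (number of trials until the first success, k ≥ 1).

For a Geometric distribution, the PMF gives us the probability of each outcome.

Using the PMF formula:
P(X = 2) = 0.240975

Rounded to 4 decimal places: 0.2410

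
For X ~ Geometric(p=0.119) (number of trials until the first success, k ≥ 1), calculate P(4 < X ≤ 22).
0.540842

We have X ~ Geometric(p=0.119) (number of trials until the first success, k ≥ 1).

To find P(4 < X ≤ 22), we use:
P(4 < X ≤ 22) = P(X ≤ 22) - P(X ≤ 4)
                 = F(22) - F(4)
                 = 0.938416 - 0.397574
                 = 0.540842

So there's approximately a 54.1% chance that X falls in this range.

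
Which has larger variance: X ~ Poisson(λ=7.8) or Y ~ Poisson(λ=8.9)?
Y has larger variance (8.9000 > 7.8000)

Compute the variance for each distribution:

X ~ Poisson(λ=7.8):
Var(X) = 7.8000

Y ~ Poisson(λ=8.9):
Var(Y) = 8.9000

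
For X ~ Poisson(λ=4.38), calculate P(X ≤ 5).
0.723281

We have X ~ Poisson(λ=4.38).

The CDF gives us P(X ≤ k).

Using the CDF:
P(X ≤ 5) = 0.723281

This means there's approximately a 72.3% chance that X is at most 5.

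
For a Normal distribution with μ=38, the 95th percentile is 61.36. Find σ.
σ = 14.2019

For X ~ Normal(μ, σ), the p-th percentile satisfies x = μ + z_p × σ,
where z_p = Φ⁻¹(p) is the standard normal quantile.

Step 1: z_{0.95} = Φ⁻¹(0.95) = 1.6449

Step 2: Solve for σ:
61.36 = 38 + 1.6449 × σ
σ = (61.36 - 38) / 1.6449
σ = 23.36 / 1.6449
σ = 14.2019

Verification: μ + z × σ = 38 + 1.6449 × 14.2019 = 61.36 ✓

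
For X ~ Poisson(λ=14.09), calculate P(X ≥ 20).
0.080241

We have X ~ Poisson(λ=14.09).

For discrete distributions, P(X ≥ 20) = 1 - P(X ≤ 19).

P(X ≤ 19) = 0.919759
P(X ≥ 20) = 1 - 0.919759 = 0.080241

So there's approximately a 8.0% chance that X is at least 20.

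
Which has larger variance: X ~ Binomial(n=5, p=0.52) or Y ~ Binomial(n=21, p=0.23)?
Y has larger variance (3.7191 > 1.2480)

Compute the variance for each distribution:

X ~ Binomial(n=5, p=0.52):
Var(X) = 1.2480

Y ~ Binomial(n=21, p=0.23):
Var(Y) = 3.7191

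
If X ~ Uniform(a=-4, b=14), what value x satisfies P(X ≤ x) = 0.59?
6.6200

We have X ~ Uniform(a=-4, b=14).

We want to find x such that P(X ≤ x) = 0.59.

This is the 59th percentile, which means 59% of values fall below this point.

Using the inverse CDF (quantile function):
x = F⁻¹(0.59) = 6.6200

Verification: P(X ≤ 6.6200) = 0.59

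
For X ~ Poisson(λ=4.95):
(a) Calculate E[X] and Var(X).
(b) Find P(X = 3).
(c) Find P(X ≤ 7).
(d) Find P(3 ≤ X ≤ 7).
(a) E[X] = 4.9500, Var(X) = 4.9500
(b) P(X = 3) = 0.143188
(c) P(X ≤ 7) = 0.871798
(d) P(3 ≤ X ≤ 7) = 0.742871

We have X ~ Poisson(λ=4.95).

(a) Moments:
E[X] = 4.9500
Var(X) = 4.9500
σ = √Var(X) = 2.2249

(b) Point probability using PMF:
P(X = 3) = 0.143188

(c) Cumulative probability using CDF:
P(X ≤ 7) = F(7) = 0.871798

(d) Range probability:
P(3 ≤ X ≤ 7) = P(X ≤ 7) - P(X ≤ 2)
                   = F(7) - F(2)
                   = 0.871798 - 0.128927
                   = 0.742871

This means approximately 74.3% of outcomes fall in the interval [3, 7].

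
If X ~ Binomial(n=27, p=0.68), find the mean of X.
18.3600

We have X ~ Binomial(n=27, p=0.68).

For a Binomial distribution with n=27, p=0.68:
E[X] = 18.3600

This is the expected (average) value of X.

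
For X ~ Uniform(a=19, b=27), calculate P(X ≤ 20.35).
0.168750

We have X ~ Uniform(a=19, b=27).

The CDF gives us P(X ≤ k).

Using the CDF:
P(X ≤ 20.35) = 0.168750

This means there's approximately a 16.9% chance that X is at most 20.35.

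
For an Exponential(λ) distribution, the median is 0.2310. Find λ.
λ = 3.0006

For X ~ Exponential(λ), the CDF is F(x) = 1 - e^(-λx).
The median m satisfies F(m) = 0.5:
1 - e^(-λm) = 0.5
e^(-λm) = 0.5
λm = ln(2)
m = ln(2) / λ

Given m = 0.2310:
λ = ln(2) / 0.2310 = 0.693147 / 0.2310 = 3.0006

Verification: ln(2) / 3.0006 = 0.2310 ✓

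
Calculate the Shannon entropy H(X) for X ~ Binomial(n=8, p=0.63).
1.7236 nats

We have X ~ Binomial(n=8, p=0.63).

The Shannon entropy measures the uncertainty or information content of the distribution.

For a Binomial distribution with n=8, p=0.63:
H(X) = 1.7236 nats

(In bits, this would be 2.4866 bits.)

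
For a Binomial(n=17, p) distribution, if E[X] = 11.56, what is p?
p = 0.68

For a Binomial(n, p) distribution:
E[X] = n × p

Given n = 17 and E[X] = 11.56:
11.56 = 17 × p
p = 11.56 / 17 = 0.68

Verification: Binomial(17, 0.68) has E[X] = 11.56 ✓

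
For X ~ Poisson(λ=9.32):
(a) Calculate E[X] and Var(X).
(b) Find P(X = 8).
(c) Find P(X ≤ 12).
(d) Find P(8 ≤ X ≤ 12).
(a) E[X] = 9.3200, Var(X) = 9.3200
(b) P(X = 8) = 0.126527
(c) P(X ≤ 12) = 0.851264
(d) P(8 ≤ X ≤ 12) = 0.563491

We have X ~ Poisson(λ=9.32).

(a) Moments:
E[X] = 9.3200
Var(X) = 9.3200
σ = √Var(X) = 3.0529

(b) Point probability using PMF:
P(X = 8) = 0.126527

(c) Cumulative probability using CDF:
P(X ≤ 12) = F(12) = 0.851264

(d) Range probability:
P(8 ≤ X ≤ 12) = P(X ≤ 12) - P(X ≤ 7)
                   = F(12) - F(7)
                   = 0.851264 - 0.287773
                   = 0.563491

This means approximately 56.3% of outcomes fall in the interval [8, 12].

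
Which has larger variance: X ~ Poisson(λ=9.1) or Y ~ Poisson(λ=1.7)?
X has larger variance (9.1000 > 1.7000)

Compute the variance for each distribution:

X ~ Poisson(λ=9.1):
Var(X) = 9.1000

Y ~ Poisson(λ=1.7):
Var(Y) = 1.7000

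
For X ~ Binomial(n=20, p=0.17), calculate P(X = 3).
0.235819

We have X ~ Binomial(n=20, p=0.17).

For a Binomial distribution, the PMF gives us the probability of each outcome.

Using the PMF formula:
P(X = 3) = 0.235819

Rounded to 4 decimal places: 0.2358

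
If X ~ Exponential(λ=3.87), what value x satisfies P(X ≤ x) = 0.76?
0.3688

We have X ~ Exponential(λ=3.87).

We want to find x such that P(X ≤ x) = 0.76.

This is the 76th percentile, which means 76% of values fall below this point.

Using the inverse CDF (quantile function):
x = F⁻¹(0.76) = 0.3688

Verification: P(X ≤ 0.3688) = 0.76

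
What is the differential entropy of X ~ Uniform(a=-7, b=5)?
2.4849 nats

We have X ~ Uniform(a=-7, b=5).

The differential entropy measures the uncertainty or information content of the distribution.

For a Uniform distribution with a=-7, b=5:
h(X) = 2.4849 nats

(In bits, this would be 3.5850 bits.)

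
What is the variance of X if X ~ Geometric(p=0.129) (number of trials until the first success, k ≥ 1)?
52.3406

We have X ~ Geometric(p=0.129) (number of trials until the first success, k ≥ 1).

For a Geometric distribution with p=0.129 (number of trials until the first success, k ≥ 1):
Var(X) = 52.3406

The variance measures the spread of the distribution around the mean.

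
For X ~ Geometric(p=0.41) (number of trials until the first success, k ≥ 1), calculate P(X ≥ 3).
0.348100

We have X ~ Geometric(p=0.41) (number of trials until the first success, k ≥ 1).

For discrete distributions, P(X ≥ 3) = 1 - P(X ≤ 2).

P(X ≤ 2) = 0.651900
P(X ≥ 3) = 1 - 0.651900 = 0.348100

So there's approximately a 34.8% chance that X is at least 3.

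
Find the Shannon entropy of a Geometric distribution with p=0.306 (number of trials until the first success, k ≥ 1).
2.0126 nats

We have X ~ Geometric(p=0.306) (number of trials until the first success, k ≥ 1).

The Shannon entropy measures the uncertainty or information content of the distribution.

For a Geometric distribution with p=0.306 (number of trials until the first success, k ≥ 1):
H(X) = 2.0126 nats

(In bits, this would be 2.9036 bits.)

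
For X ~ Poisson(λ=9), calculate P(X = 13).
0.050376

We have X ~ Poisson(λ=9).

For a Poisson distribution, the PMF gives us the probability of each outcome.

Using the PMF formula:
P(X = 13) = 0.050376

Rounded to 4 decimal places: 0.0504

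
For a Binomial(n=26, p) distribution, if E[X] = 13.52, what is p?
p = 0.52

For a Binomial(n, p) distribution:
E[X] = n × p

Given n = 26 and E[X] = 13.52:
13.52 = 26 × p
p = 13.52 / 26 = 0.52

Verification: Binomial(26, 0.52) has E[X] = 13.52 ✓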